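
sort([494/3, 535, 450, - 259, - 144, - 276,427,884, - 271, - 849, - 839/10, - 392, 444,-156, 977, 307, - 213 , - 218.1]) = [ - 849, - 392, - 276, - 271  , - 259,-218.1  , - 213, - 156, - 144, - 839/10, 494/3,307, 427, 444, 450, 535, 884, 977 ] 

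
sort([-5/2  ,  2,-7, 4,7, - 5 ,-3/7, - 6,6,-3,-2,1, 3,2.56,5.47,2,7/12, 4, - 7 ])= [-7, - 7,-6 ,  -  5, - 3, - 5/2, - 2,-3/7 , 7/12,1,2,2,2.56,3,4, 4,5.47,6,7]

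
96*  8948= 859008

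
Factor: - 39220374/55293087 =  - 2^1*1663^( - 1)*11083^( - 1 )*6536729^1 =- 13073458/18431029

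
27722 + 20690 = 48412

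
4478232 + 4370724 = 8848956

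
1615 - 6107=-4492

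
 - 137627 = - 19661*7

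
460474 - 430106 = 30368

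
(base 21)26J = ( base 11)854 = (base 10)1027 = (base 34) u7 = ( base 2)10000000011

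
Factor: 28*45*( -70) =-2^3*3^2*5^2*7^2 = - 88200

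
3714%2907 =807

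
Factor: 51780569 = 51780569^1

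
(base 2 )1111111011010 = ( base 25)D14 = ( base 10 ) 8154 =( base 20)107E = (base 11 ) 6143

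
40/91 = 40/91 =0.44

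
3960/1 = 3960 = 3960.00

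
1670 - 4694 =-3024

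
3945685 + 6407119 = 10352804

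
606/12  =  101/2 = 50.50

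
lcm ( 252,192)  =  4032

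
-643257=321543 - 964800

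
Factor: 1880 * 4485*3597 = 2^3*3^2*5^2*11^1*13^1*  23^1*47^1*109^1 = 30329184600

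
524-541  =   - 17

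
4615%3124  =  1491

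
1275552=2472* 516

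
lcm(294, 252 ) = 1764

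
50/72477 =50/72477 = 0.00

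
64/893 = 64/893 = 0.07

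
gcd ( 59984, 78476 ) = 92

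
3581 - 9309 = - 5728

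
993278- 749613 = 243665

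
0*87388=0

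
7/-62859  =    -  1  +  62852/62859 = -0.00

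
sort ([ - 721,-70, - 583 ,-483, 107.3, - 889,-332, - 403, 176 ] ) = [ - 889, - 721, - 583, - 483, -403, - 332,-70,107.3, 176 ] 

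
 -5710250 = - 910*6275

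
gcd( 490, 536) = 2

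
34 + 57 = 91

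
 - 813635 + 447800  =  -365835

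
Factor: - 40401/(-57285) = 5^( - 1)*19^( -1 ) * 67^1 =67/95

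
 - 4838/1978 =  - 2419/989 =- 2.45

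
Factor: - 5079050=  - 2^1*5^2*101581^1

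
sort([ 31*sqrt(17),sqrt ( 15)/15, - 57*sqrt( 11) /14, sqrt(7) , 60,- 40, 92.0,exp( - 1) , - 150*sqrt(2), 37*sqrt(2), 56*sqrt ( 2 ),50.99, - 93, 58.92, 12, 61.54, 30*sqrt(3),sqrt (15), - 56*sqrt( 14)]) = [ - 150*sqrt(2),-56*sqrt( 14 ), - 93, - 40, - 57 * sqrt(11) /14  ,  sqrt(15)/15,exp( - 1 ), sqrt(7), sqrt ( 15),12, 50.99, 30*sqrt ( 3) , 37*sqrt(2 ), 58.92, 60,61.54, 56* sqrt(2 ), 92.0,31* sqrt( 17)] 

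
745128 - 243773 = 501355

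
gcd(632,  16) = 8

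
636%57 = 9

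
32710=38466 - 5756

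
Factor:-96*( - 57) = 2^5 * 3^2*19^1 = 5472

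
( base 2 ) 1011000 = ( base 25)3D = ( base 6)224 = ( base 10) 88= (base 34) 2K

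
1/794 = 1/794 = 0.00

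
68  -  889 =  - 821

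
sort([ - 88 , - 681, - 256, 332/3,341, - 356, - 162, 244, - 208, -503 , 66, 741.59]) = [ - 681, - 503,  -  356, - 256, - 208 , - 162, - 88,66, 332/3,244,  341, 741.59 ] 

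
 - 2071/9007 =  - 1 + 6936/9007 = - 0.23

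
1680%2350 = 1680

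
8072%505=497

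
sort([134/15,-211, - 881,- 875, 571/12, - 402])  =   [ - 881, - 875, - 402 , - 211 , 134/15, 571/12 ] 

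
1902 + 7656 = 9558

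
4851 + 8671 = 13522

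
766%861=766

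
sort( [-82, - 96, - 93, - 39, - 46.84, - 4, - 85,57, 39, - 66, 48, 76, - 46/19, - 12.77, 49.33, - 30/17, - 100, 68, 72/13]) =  [ - 100, - 96 , - 93, - 85, - 82, - 66, - 46.84, - 39, - 12.77, - 4, - 46/19, - 30/17,72/13, 39, 48, 49.33,57, 68, 76] 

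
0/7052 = 0= 0.00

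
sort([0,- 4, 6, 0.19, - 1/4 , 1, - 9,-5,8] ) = [ - 9,-5,- 4 , - 1/4,0,  0.19, 1,6,8]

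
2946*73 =215058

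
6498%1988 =534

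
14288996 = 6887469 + 7401527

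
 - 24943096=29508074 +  - 54451170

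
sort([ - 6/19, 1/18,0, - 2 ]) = [ - 2,- 6/19, 0,1/18 ]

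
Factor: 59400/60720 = 2^( - 1)*3^2 * 5^1*23^( - 1 ) = 45/46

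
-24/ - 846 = 4/141 = 0.03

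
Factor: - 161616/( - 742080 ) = 2^( - 2 )* 5^( - 1)*7^1*13^1 * 37^1*773^(  -  1) = 3367/15460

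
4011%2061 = 1950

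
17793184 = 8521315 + 9271869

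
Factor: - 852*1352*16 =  - 2^9*  3^1*13^2 * 71^1 = -18430464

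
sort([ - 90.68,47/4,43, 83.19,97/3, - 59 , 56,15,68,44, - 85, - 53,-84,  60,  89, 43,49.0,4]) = [ - 90.68, - 85, - 84,-59, - 53,  4 , 47/4,15 , 97/3,43,  43,44, 49.0,  56 , 60,68, 83.19,89] 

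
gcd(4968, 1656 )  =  1656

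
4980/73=4980/73 = 68.22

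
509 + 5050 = 5559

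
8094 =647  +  7447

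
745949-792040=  - 46091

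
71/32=2 + 7/32 = 2.22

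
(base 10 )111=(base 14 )7d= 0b1101111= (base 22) 51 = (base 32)3F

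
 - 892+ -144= - 1036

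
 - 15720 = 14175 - 29895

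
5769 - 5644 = 125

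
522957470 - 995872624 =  -472915154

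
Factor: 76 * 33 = 2^2*3^1*11^1*19^1 = 2508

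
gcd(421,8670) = 1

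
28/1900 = 7/475 = 0.01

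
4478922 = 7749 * 578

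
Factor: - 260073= - 3^2*11^1*37^1*71^1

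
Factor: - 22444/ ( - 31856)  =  31/44 = 2^( - 2) * 11^( - 1 )* 31^1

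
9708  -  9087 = 621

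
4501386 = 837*5378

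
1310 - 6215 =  - 4905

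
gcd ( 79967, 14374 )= 1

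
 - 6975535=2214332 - 9189867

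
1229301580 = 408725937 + 820575643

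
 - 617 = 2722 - 3339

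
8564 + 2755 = 11319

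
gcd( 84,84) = 84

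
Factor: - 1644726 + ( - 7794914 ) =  -9439640 = -2^3*5^1 * 7^1*33713^1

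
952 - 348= 604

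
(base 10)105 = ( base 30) 3f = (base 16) 69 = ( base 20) 55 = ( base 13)81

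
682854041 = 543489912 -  - 139364129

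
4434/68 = 2217/34 = 65.21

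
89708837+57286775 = 146995612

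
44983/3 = 14994 + 1/3 = 14994.33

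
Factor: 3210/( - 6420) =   -  2^( - 1 )  =  - 1/2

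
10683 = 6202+4481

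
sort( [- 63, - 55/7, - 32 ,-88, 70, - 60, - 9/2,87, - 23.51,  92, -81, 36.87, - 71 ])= [- 88,-81, - 71,-63, - 60, - 32, - 23.51 , - 55/7,  -  9/2, 36.87, 70 , 87,  92 ] 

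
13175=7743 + 5432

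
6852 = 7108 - 256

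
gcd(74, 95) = 1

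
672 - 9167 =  - 8495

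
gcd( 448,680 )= 8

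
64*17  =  1088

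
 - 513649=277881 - 791530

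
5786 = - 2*( - 2893) 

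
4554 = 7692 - 3138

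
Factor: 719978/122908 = 2^ ( - 1 )*7^1*30727^(-1 )*51427^1 = 359989/61454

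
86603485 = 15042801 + 71560684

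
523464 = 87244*6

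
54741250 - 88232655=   - 33491405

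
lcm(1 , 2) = 2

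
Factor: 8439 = 3^1 * 29^1*97^1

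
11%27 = 11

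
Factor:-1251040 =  - 2^5*5^1 * 7^1*1117^1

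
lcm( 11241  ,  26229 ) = 78687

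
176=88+88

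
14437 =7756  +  6681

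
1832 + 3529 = 5361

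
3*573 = 1719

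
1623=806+817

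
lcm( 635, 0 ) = 0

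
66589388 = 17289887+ 49299501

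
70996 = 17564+53432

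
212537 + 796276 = 1008813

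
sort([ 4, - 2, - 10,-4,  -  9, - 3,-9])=[-10, - 9,-9, - 4,-3, - 2,4 ] 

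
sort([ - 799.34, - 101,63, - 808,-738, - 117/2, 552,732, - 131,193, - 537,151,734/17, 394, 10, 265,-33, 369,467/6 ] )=[ - 808 , - 799.34, - 738, - 537,-131, - 101, - 117/2,-33,10,734/17 , 63,467/6,151, 193,  265, 369, 394,552,732]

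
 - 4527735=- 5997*755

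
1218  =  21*58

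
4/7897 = 4/7897 = 0.00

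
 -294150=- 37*7950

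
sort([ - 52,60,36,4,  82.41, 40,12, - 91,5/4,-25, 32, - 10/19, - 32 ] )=[ - 91, - 52, - 32, - 25, - 10/19,5/4, 4,12, 32,36, 40, 60,82.41] 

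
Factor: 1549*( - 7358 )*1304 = -14862394768 =-2^4*13^1*163^1*283^1*1549^1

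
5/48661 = 5/48661 = 0.00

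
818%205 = 203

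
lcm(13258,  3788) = 26516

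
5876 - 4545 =1331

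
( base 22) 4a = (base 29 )3b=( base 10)98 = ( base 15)68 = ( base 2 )1100010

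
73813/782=94 + 305/782 = 94.39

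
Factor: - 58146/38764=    - 3/2=- 2^( - 1) *3^1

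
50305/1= 50305 = 50305.00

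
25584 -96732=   -  71148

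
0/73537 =0 = 0.00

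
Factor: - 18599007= - 3^1*7^1*191^1*4637^1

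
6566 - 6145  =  421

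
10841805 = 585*18533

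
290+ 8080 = 8370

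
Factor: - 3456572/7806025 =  - 2^2*5^( - 2)*7^1*123449^1*312241^( -1 )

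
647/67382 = 647/67382 = 0.01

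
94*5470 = 514180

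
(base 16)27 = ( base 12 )33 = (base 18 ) 23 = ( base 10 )39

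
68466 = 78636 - 10170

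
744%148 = 4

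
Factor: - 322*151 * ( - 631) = 30680482  =  2^1  *7^1*23^1  *  151^1*631^1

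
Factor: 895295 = 5^1*137^1*1307^1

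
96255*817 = 78640335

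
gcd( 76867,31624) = 1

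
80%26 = 2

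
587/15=587/15 = 39.13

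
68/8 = 8+1/2= 8.50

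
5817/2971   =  1 + 2846/2971 =1.96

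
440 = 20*22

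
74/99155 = 74/99155 = 0.00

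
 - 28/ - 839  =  28/839 = 0.03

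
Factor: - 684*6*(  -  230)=2^4 * 3^3*5^1*19^1*23^1= 943920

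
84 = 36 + 48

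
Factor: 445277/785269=7^1*63611^1*785269^( - 1) 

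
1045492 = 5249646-4204154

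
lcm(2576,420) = 38640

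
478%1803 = 478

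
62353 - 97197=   -  34844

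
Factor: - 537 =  - 3^1*179^1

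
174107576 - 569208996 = -395101420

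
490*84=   41160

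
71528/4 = 17882 = 17882.00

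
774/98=387/49= 7.90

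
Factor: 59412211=59412211^1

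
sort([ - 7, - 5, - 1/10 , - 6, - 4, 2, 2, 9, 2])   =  [ - 7, - 6,-5, - 4, - 1/10,2, 2, 2,  9] 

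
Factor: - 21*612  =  - 12852 = -  2^2*3^3*7^1*17^1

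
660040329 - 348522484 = 311517845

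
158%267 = 158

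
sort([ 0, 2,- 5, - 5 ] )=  [- 5,-5, 0, 2]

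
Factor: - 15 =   -  3^1 * 5^1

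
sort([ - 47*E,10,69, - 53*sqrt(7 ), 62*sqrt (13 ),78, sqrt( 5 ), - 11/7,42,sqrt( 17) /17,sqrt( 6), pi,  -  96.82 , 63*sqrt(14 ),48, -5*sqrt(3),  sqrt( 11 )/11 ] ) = [ - 53*sqrt( 7 ), - 47 * E, - 96.82, - 5*sqrt( 3), - 11/7, sqrt(17)/17, sqrt( 11)/11, sqrt( 5),sqrt (6), pi, 10, 42,48 , 69,78, 62 * sqrt(13), 63*sqrt(14)] 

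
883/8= 110 + 3/8=110.38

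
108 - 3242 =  - 3134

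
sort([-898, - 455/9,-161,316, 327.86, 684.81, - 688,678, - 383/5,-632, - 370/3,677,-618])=[ - 898,  -  688, - 632,-618, - 161, - 370/3,-383/5,-455/9, 316,327.86 , 677,678,684.81]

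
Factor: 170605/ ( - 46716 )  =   - 2^ (-2)*3^( - 1)*5^1 * 17^ ( - 1 )*149^1 = -745/204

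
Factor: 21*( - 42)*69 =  - 60858 = - 2^1*3^3 * 7^2 * 23^1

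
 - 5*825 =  - 4125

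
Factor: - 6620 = - 2^2*5^1 * 331^1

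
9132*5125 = 46801500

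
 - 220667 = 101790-322457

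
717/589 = 1 + 128/589 = 1.22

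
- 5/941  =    -  1 +936/941 = -0.01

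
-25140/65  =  -5028/13 = -386.77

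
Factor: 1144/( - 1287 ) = -8/9  =  - 2^3*3^ ( - 2)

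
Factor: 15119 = 13^1 * 1163^1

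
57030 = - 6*(  -  9505)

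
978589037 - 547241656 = 431347381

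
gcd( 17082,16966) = 2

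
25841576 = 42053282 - 16211706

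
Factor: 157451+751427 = 2^1 * 131^1*3469^1 = 908878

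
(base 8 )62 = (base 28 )1m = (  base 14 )38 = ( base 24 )22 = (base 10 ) 50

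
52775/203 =52775/203 = 259.98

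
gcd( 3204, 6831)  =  9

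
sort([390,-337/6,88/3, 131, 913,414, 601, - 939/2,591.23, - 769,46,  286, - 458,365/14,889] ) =[ - 769 , - 939/2, - 458,-337/6 , 365/14,88/3,46, 131, 286 , 390, 414 , 591.23,601,889,913] 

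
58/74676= 29/37338 = 0.00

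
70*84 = 5880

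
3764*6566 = 24714424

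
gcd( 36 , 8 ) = 4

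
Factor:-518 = -2^1*7^1 * 37^1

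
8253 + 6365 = 14618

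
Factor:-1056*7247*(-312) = 2387683584 = 2^8*3^2 * 11^1*13^1 * 7247^1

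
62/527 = 2/17 = 0.12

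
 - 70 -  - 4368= 4298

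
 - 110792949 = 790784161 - 901577110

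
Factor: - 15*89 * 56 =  - 2^3 * 3^1*5^1*7^1*89^1 = -74760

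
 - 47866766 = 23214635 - 71081401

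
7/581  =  1/83 = 0.01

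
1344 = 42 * 32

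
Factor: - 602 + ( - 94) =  - 696 = - 2^3*3^1*29^1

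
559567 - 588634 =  - 29067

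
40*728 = 29120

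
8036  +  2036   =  10072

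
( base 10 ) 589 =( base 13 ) 364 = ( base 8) 1115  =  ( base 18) 1ed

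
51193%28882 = 22311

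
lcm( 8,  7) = 56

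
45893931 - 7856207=38037724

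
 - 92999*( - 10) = 929990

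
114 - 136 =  - 22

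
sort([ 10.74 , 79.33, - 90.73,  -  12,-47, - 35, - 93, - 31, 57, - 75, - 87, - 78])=[ - 93, - 90.73, - 87,-78, - 75, - 47,-35, - 31, - 12 , 10.74, 57,  79.33]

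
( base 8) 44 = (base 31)15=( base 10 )36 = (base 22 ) 1e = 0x24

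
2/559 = 2/559  =  0.00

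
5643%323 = 152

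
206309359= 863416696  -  657107337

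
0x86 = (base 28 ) 4M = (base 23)5j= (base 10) 134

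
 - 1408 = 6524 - 7932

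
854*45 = 38430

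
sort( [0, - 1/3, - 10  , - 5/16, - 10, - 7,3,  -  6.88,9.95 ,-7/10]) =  [ - 10 , - 10 , - 7, - 6.88, - 7/10,-1/3,-5/16, 0, 3,9.95] 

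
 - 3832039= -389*9851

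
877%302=273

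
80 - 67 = 13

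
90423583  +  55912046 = 146335629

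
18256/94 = 194+10/47 = 194.21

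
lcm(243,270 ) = 2430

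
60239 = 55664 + 4575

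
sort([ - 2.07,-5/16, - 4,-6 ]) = [ - 6,-4, -2.07, - 5/16] 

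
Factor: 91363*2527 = 230874301 = 7^1*19^2*211^1* 433^1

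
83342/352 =236 + 135/176 = 236.77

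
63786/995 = 64 + 106/995 = 64.11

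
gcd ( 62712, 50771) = 1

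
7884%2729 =2426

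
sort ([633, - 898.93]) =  [ - 898.93, 633]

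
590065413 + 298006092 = 888071505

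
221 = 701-480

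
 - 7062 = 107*( - 66 ) 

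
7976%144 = 56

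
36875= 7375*5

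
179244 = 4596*39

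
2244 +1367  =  3611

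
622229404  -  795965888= - 173736484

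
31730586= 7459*4254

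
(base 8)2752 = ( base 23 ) 2JJ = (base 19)43d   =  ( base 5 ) 22024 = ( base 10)1514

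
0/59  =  0 =0.00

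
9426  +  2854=12280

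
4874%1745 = 1384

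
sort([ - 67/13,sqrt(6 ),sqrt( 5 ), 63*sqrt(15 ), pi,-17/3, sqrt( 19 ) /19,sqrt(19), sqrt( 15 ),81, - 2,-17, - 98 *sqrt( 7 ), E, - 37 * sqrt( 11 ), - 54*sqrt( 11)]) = [ - 98*sqrt( 7 ), - 54*sqrt( 11 ), - 37*sqrt(11), - 17, - 17/3, - 67/13, - 2, sqrt( 19)/19, sqrt( 5 ), sqrt( 6),E, pi , sqrt( 15) , sqrt ( 19), 81, 63*sqrt( 15) ]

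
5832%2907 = 18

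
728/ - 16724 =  -182/4181 = - 0.04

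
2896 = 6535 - 3639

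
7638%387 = 285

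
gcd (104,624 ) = 104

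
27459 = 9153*3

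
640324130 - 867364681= - 227040551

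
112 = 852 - 740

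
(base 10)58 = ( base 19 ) 31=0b111010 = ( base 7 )112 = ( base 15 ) 3d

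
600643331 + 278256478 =878899809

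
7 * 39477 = 276339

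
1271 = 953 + 318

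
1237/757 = 1237/757 = 1.63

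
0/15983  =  0 = 0.00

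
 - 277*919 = -254563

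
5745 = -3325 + 9070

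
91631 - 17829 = 73802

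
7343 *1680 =12336240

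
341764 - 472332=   -130568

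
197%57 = 26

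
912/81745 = 912/81745=0.01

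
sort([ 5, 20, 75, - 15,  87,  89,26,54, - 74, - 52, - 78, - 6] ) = [ - 78,-74, - 52, - 15,-6,5,20,26,54, 75,87,89 ]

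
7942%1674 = 1246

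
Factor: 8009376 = 2^5 *3^1 * 83431^1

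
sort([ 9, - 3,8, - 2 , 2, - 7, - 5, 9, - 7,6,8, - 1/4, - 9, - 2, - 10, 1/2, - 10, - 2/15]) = [ - 10,  -  10, - 9, - 7, - 7,- 5, - 3, - 2,  -  2,  -  1/4, - 2/15, 1/2,2,6,8, 8, 9,9]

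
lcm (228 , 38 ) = 228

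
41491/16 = 2593 + 3/16 = 2593.19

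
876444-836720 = 39724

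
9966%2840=1446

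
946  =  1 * 946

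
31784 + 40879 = 72663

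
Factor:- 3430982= - 2^1 * 19^1*90289^1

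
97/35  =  2+ 27/35=2.77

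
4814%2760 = 2054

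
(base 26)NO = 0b1001101110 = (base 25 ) OM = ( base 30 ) km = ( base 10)622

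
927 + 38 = 965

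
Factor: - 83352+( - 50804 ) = -2^2*11^1*3049^1 = - 134156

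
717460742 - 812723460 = -95262718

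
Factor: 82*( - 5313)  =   - 435666= - 2^1*3^1 * 7^1*11^1*23^1 * 41^1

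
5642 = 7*806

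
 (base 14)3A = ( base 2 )110100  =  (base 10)52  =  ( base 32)1K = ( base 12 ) 44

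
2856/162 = 17 + 17/27 = 17.63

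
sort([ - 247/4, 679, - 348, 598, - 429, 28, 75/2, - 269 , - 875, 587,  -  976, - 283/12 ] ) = [ - 976, - 875,-429, -348,-269, - 247/4  , - 283/12, 28, 75/2, 587, 598 , 679] 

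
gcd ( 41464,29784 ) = 584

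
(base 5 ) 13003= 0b1111101011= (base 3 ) 1101011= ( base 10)1003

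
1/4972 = 1/4972 = 0.00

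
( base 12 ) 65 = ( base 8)115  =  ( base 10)77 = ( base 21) 3e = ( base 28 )2l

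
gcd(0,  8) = 8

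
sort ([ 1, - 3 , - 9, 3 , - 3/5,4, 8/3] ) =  [ - 9, - 3, - 3/5, 1,8/3, 3,4]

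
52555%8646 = 679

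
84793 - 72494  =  12299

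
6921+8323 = 15244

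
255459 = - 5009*( - 51)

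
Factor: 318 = 2^1 * 3^1 * 53^1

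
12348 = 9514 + 2834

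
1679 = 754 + 925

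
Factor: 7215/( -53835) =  - 13/97 =- 13^1* 97^( - 1 )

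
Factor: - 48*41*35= - 2^4 * 3^1*5^1*7^1 * 41^1 = - 68880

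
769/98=769/98 = 7.85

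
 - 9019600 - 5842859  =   - 14862459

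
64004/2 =32002 = 32002.00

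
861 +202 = 1063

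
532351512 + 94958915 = 627310427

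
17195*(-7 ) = - 120365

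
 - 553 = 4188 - 4741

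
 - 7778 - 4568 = - 12346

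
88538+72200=160738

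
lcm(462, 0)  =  0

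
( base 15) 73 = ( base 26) 44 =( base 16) 6C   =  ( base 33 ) 39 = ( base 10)108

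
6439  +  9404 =15843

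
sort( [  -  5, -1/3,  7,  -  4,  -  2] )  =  [ - 5, - 4, - 2, - 1/3 , 7]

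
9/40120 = 9/40120 = 0.00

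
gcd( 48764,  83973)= 1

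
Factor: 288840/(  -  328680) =-3^ ( - 1 )*11^(-1)*29^1= - 29/33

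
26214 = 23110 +3104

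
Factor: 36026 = 2^1*18013^1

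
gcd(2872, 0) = 2872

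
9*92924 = 836316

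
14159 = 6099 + 8060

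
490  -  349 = 141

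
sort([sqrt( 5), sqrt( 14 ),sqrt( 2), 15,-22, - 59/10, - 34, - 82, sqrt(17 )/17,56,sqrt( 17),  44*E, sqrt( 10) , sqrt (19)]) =[ - 82, - 34, - 22, - 59/10, sqrt( 17 ) /17,sqrt(2),sqrt( 5 ), sqrt( 10), sqrt(14) , sqrt(17),sqrt(19),15,56,44*E ] 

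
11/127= 11/127= 0.09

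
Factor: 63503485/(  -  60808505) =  - 29^( - 2 )*  491^1*14461^ ( - 1)*25867^1=- 12700697/12161701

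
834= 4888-4054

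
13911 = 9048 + 4863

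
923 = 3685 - 2762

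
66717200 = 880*75815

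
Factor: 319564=2^2*7^1*101^1*113^1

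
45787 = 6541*7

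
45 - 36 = 9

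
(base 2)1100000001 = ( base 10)769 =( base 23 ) 1aa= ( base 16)301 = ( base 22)1CL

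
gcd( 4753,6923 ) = 7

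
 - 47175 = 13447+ - 60622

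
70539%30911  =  8717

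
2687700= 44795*60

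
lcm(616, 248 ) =19096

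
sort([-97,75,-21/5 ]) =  [ - 97, - 21/5,75 ] 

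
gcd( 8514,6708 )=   258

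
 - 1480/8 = -185 = - 185.00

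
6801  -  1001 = 5800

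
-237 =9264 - 9501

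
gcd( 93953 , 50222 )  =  1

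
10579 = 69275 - 58696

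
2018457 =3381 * 597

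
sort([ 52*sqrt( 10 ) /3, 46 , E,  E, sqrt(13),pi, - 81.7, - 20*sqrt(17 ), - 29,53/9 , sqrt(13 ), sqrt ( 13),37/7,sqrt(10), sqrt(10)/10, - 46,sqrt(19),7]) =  [-20*sqrt ( 17), - 81.7,  -  46, - 29 , sqrt( 10)/10,E, E,pi,sqrt(10), sqrt (13),sqrt(13),sqrt( 13 ), sqrt(19 ), 37/7,53/9, 7,46,52*sqrt( 10 ) /3] 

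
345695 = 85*4067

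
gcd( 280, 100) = 20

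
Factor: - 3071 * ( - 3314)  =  10177294 = 2^1*37^1*83^1*1657^1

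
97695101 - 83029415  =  14665686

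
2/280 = 1/140 = 0.01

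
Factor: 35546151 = 3^1*11848717^1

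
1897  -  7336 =-5439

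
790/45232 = 395/22616 =0.02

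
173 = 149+24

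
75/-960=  - 5/64 = - 0.08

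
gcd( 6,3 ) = 3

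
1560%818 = 742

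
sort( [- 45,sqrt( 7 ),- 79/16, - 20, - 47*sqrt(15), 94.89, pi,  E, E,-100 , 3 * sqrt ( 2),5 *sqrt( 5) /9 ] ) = [ - 47*sqrt(15),  -  100,  -  45, - 20, - 79/16 , 5 * sqrt(5)/9,sqrt ( 7),E,E,pi, 3 * sqrt ( 2), 94.89 ]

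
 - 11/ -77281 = 11/77281  =  0.00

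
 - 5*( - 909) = 4545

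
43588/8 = 10897/2= 5448.50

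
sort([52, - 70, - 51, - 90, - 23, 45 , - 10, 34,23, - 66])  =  [ - 90, - 70,-66,  -  51, - 23, - 10, 23, 34 , 45,52]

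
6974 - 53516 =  - 46542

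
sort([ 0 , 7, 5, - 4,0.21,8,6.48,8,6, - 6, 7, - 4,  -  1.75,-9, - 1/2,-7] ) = [ - 9, - 7,-6, - 4,  -  4, - 1.75, - 1/2,0,  0.21,  5, 6,6.48,7,7,8,  8]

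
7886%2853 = 2180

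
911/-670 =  - 2 + 429/670 = - 1.36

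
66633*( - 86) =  - 5730438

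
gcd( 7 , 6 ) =1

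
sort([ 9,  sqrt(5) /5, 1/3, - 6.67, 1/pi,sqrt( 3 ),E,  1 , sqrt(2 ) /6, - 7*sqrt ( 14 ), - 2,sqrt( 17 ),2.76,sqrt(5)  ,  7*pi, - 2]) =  [ - 7*sqrt ( 14), - 6.67, - 2, - 2, sqrt( 2 ) /6,1/pi,1/3,sqrt( 5)/5,1,  sqrt(3) , sqrt( 5) , E,2.76,sqrt (17 ), 9,7*pi ]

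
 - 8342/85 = -99 + 73/85=- 98.14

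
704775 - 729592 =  - 24817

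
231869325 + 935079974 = 1166949299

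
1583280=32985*48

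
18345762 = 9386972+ 8958790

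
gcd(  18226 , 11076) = 26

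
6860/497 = 980/71  =  13.80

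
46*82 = 3772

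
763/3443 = 763/3443=0.22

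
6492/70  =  3246/35  =  92.74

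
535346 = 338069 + 197277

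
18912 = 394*48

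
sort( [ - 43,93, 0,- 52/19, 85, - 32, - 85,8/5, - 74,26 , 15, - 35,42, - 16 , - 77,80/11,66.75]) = [ - 85, - 77, - 74, - 43, - 35, - 32, - 16, - 52/19,0, 8/5,80/11,15,26,42,66.75,85, 93] 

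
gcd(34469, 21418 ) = 1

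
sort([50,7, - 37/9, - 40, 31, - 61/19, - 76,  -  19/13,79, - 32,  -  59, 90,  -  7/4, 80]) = [ - 76, - 59, - 40, - 32,  -  37/9, - 61/19, - 7/4 , - 19/13, 7, 31,50, 79,  80, 90 ] 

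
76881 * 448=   34442688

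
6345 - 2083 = 4262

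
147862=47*3146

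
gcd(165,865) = 5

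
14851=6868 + 7983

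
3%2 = 1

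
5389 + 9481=14870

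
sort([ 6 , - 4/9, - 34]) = [  -  34, - 4/9, 6]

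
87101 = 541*161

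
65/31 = 2 + 3/31 = 2.10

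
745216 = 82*9088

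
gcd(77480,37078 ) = 2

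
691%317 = 57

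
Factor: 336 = 2^4*3^1*7^1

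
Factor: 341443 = 341443^1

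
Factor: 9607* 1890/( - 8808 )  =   - 2^( - 2)*3^2*5^1*7^1*13^1*367^( - 1 )* 739^1 = - 3026205/1468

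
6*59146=354876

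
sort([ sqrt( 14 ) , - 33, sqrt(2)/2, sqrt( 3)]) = [ -33,  sqrt( 2)/2, sqrt(3 ), sqrt( 14)]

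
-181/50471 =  - 181/50471 = - 0.00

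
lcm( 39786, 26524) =79572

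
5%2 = 1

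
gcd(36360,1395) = 45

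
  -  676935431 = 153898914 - 830834345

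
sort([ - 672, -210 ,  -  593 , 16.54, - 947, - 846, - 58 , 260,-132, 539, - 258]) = [ - 947, - 846,-672, - 593 , - 258,-210 ,-132, - 58, 16.54, 260, 539] 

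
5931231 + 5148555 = 11079786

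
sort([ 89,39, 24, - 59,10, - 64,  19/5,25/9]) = [-64, - 59 , 25/9,19/5 , 10, 24,39,89]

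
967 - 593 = 374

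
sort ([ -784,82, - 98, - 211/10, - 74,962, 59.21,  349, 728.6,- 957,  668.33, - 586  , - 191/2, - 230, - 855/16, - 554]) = [ - 957, - 784 , - 586, - 554, - 230, - 98,- 191/2, - 74, - 855/16, - 211/10,59.21, 82, 349,668.33, 728.6, 962 ]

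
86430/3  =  28810=28810.00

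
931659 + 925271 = 1856930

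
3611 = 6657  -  3046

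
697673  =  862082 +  - 164409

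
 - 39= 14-53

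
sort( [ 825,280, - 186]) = [ - 186, 280, 825]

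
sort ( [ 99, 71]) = [ 71,99]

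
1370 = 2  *685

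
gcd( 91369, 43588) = 1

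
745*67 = 49915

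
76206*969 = 73843614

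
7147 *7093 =50693671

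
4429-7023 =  - 2594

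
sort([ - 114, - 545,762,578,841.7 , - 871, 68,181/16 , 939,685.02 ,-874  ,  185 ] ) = [ - 874,-871, -545 , - 114,181/16 , 68,185, 578, 685.02 , 762,841.7, 939 ] 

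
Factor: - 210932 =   -  2^2*52733^1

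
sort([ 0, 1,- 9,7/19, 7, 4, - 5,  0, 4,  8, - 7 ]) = [ - 9 ,-7, - 5, 0, 0,7/19,1, 4,  4, 7, 8 ]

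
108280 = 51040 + 57240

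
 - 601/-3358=601/3358 = 0.18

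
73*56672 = 4137056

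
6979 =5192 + 1787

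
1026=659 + 367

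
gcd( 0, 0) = 0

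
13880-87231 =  - 73351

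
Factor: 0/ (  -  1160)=0^1 = 0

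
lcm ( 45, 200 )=1800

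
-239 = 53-292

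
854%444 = 410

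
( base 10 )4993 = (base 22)a6l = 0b1001110000001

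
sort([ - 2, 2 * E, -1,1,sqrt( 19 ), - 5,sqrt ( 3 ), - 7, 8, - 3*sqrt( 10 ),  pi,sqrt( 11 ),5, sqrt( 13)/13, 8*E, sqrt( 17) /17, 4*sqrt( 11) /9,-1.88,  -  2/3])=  [ - 3* sqrt( 10 ), - 7, - 5, - 2,  -  1.88, - 1 ,-2/3,sqrt( 17 )/17,  sqrt( 13 )/13,1, 4*sqrt( 11 )/9,  sqrt( 3 ), pi, sqrt( 11), sqrt(19 ),5, 2*E, 8, 8*E] 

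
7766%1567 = 1498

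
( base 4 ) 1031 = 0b1001101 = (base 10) 77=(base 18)45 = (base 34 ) 29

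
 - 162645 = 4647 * ( - 35)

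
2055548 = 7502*274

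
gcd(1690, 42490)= 10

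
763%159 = 127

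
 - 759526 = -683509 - 76017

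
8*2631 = 21048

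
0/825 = 0 = 0.00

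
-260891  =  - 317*823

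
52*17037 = 885924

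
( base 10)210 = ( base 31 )6o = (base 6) 550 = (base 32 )6I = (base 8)322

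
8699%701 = 287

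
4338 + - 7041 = -2703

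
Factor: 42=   2^1*3^1*7^1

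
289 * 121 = 34969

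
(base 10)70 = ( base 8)106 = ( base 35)20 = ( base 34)22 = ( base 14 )50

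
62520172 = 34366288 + 28153884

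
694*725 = 503150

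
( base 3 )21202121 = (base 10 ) 5659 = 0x161B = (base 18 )h87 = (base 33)56G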